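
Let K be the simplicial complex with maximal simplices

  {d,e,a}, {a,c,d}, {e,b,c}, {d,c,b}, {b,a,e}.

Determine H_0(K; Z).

H_0 = Z.

Take the total order a < b < c < d < e on the vertex set. Then K (dimension 2) consists of the simplices:

  0-simplices (5): a, b, c, d, e
  1-simplices (10): ab, ac, ad, ae, bc, bd, be, cd, ce, de
  2-simplices (5): abe, acd, ade, bcd, bce

so the chain groups are C_0 ≅ Z^5, C_1 ≅ Z^10, C_2 ≅ Z^5.

Boundary ∂_1: C_1 → C_0 is given by ∂[p,q] = [q] − [p]. For instance
  ∂be = e − b.
This gives a 5×10 integer matrix of rank 4; reducing to Smith normal form yields diagonal entries (1,1,1,1).

∂_2: C_2 → C_1 maps a triangle to the signed sum of its edges. For instance
  ∂ade = de − ae + ad,
  ∂acd = cd − ad + ac.
As a 10×5 matrix over Z this has rank 5, with invariant factors (1,1,1,1,1).

Reading off H_k = ker ∂_k / im ∂_{k+1}:

  H_0: rank C_0 − rank ∂_1 = 5 − 4 = 1, and the invariant factors of ∂_1 are all 1, so H_0 = Z.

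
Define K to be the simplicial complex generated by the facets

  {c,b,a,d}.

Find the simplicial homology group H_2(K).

Take the total order a < b < c < d on the vertex set. Then K (dimension 3) consists of the simplices:

  0-simplices (4): a, b, c, d
  1-simplices (6): ab, ac, ad, bc, bd, cd
  2-simplices (4): abc, abd, acd, bcd
  3-simplices (1): abcd

giving chain groups C_0 ≅ Z^4, C_1 ≅ Z^6, C_2 ≅ Z^4, C_3 ≅ Z^1.

Boundary ∂_1: C_1 → C_0 is given by ∂[p,q] = [q] − [p]. For instance
  ∂bd = d − b.
As a 4×6 matrix over Z this has rank 3, with invariant factors (1,1,1).

Boundary ∂_2: C_2 → C_1 acts by ∂[p,q,r] = [q,r] − [p,r] + [p,q]. For instance
  ∂abc = bc − ac + ab,
  ∂acd = cd − ad + ac.
The 6×4 boundary matrix has rank 3 and Smith normal form diag(1,1,1).

∂_3: C_3 → C_2 sends each 3-simplex σ to the alternating sum Σ_i (−1)^i (σ with its i-th vertex removed). For instance
  ∂abcd = bcd − acd + abd − abc.
As a 4×1 matrix over Z this has rank 1, with invariant factors (1).

Now H_k = ker ∂_k / im ∂_{k+1}, so:

  H_2: rank ker ∂_2 − rank ∂_3 = (4 − 3) − 1 = 0, and the invariant factors of ∂_3 are all 1, so H_2 ≅ 0.

H_2 ≅ 0.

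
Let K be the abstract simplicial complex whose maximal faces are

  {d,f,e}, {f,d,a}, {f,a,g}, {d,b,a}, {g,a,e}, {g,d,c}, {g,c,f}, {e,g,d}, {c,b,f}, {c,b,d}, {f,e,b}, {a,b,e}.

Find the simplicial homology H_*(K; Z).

H_0 ≅ Z,  H_1 ≅ Z/2,  H_2 = 0.

K has 7 vertices, 18 edges, 12 triangles.
rank ∂_0 = 0, rank ∂_1 = 6 ⇒ b_0 = 7 − 0 − 6 = 1; all invariant factors of ∂_1 are 1 so no torsion. So H_0 = Z.
rank ∂_1 = 6, rank ∂_2 = 12 ⇒ b_1 = 18 − 6 − 12 = 0; ∂_2 has invariant factor(s) [2] giving torsion. So H_1 = Z/2.
rank ∂_2 = 12, rank ∂_3 = 0 ⇒ b_2 = 12 − 12 − 0 = 0. So H_2 = 0.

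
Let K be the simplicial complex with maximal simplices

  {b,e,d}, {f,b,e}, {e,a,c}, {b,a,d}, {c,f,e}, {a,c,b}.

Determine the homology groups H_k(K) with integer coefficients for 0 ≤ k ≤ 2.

H_0 ≅ Z,  H_1 ≅ Z,  H_2 = 0.

Take the total order a < b < c < d < e < f on the vertex set. Then K (dimension 2) consists of the simplices:

  0-simplices (6): a, b, c, d, e, f
  1-simplices (12): ab, ac, ad, ae, bc, bd, be, bf, ce, cf, de, ef
  2-simplices (6): abc, abd, ace, bde, bef, cef

giving chain groups C_0 ≅ Z^6, C_1 ≅ Z^12, C_2 ≅ Z^6.

The boundary map ∂_1: C_1 → C_0 is given by ∂[p,q] = [q] − [p]. For instance
  ∂ad = d − a.
As a 6×12 matrix over Z this has rank 5, with invariant factors (1,1,1,1,1).

The boundary map ∂_2: C_2 → C_1 maps a triangle to the signed sum of its edges. For instance
  ∂bde = de − be + bd,
  ∂cef = ef − cf + ce.
This gives a 12×6 integer matrix of rank 6; reducing to Smith normal form yields diagonal entries (1,1,1,1,1,1).

Computing H_k = (kernel of ∂_k) / (image of ∂_{k+1}):

  H_0: rank C_0 − rank ∂_1 = 6 − 5 = 1, and the invariant factors of ∂_1 are all 1, so H_0 = Z.
  H_1: rank ker ∂_1 − rank ∂_2 = (12 − 5) − 6 = 1, and the invariant factors of ∂_2 are all 1, so H_1 = Z.
  H_2: rank ker ∂_2 − rank ∂_3 = (6 − 6) − 0 = 0, and there is no ∂_3, so H_2 = 0.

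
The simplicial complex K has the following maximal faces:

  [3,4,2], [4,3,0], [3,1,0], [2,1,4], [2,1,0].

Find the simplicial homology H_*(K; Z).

We work with the vertex ordering 0 < 1 < 2 < 3 < 4. The simplices of K, each written with vertices in increasing order, are:

  0-simplices (5): [0], [1], [2], [3], [4]
  1-simplices (10): [0,1], [0,2], [0,3], [0,4], [1,2], [1,3], [1,4], [2,3], [2,4], [3,4]
  2-simplices (5): [0,1,2], [0,1,3], [0,3,4], [1,2,4], [2,3,4]

Hence C_0 ≅ Z^5, C_1 ≅ Z^10, C_2 ≅ Z^5.

Boundary ∂_1: C_1 → C_0 maps an edge to its endpoints' difference, ∂[p,q] = q − p. For instance
  ∂[2,3] = [3] − [2].
The resulting 5×10 matrix has rank 4, and its Smith normal form has invariant factors (1,1,1,1).

Boundary ∂_2: C_2 → C_1 maps a triangle to the signed sum of its edges. For instance
  ∂[0,1,3] = [1,3] − [0,3] + [0,1],
  ∂[1,2,4] = [2,4] − [1,4] + [1,2].
The resulting 10×5 matrix has rank 5, and its Smith normal form has invariant factors (1,1,1,1,1).

Reading off H_k = ker ∂_k / im ∂_{k+1}:

  H_0: rank C_0 − rank ∂_1 = 5 − 4 = 1, and the invariant factors of ∂_1 are all 1, so H_0 = Z.
  H_1: rank ker ∂_1 − rank ∂_2 = (10 − 4) − 5 = 1, and the invariant factors of ∂_2 are all 1, so H_1 = Z.
  H_2: rank ker ∂_2 − rank ∂_3 = (5 − 5) − 0 = 0, and there is no ∂_3, so H_2 = 0.

As a check, the Euler characteristic is 5 − 10 + 5 = 0, which agrees with 1 − 1 + 0 = 0.

H_0 ≅ Z,  H_1 ≅ Z,  H_2 = 0.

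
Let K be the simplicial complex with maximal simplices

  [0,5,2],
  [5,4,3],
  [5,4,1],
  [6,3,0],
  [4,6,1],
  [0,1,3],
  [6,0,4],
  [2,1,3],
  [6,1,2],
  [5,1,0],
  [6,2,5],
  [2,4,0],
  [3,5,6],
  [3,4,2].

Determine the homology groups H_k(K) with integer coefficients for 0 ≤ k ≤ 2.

H_0 = Z,  H_1 = Z^2,  H_2 = Z.

Take the total order 0 < 1 < 2 < 3 < 4 < 5 < 6 on the vertex set. Then K (dimension 2) consists of the simplices:

  0-simplices (7): [0], [1], [2], [3], [4], [5], [6]
  1-simplices (21): [0,1], [0,2], [0,3], [0,4], [0,5], [0,6], [1,2], [1,3], [1,4], [1,5], [1,6], [2,3], [2,4], [2,5], [2,6], [3,4], [3,5], [3,6], [4,5], [4,6], [5,6]
  2-simplices (14): [0,1,3], [0,1,5], [0,2,4], [0,2,5], [0,3,6], [0,4,6], [1,2,3], [1,2,6], [1,4,5], [1,4,6], [2,3,4], [2,5,6], [3,4,5], [3,5,6]

Hence C_0 ≅ Z^7, C_1 ≅ Z^21, C_2 ≅ Z^14.

∂_1: C_1 → C_0 is given by ∂[p,q] = [q] − [p]. For instance
  ∂[1,6] = [6] − [1].
The 7×21 boundary matrix has rank 6 and Smith normal form diag(1,1,1,1,1,1).

The boundary map ∂_2: C_2 → C_1 acts by ∂[p,q,r] = [q,r] − [p,r] + [p,q]. For instance
  ∂[0,3,6] = [3,6] − [0,6] + [0,3],
  ∂[1,2,3] = [2,3] − [1,3] + [1,2].
The resulting 21×14 matrix has rank 13, and its Smith normal form has invariant factors (1,1,1,1,1,1,1,1,1,1,1,1,1).

Computing H_k = (kernel of ∂_k) / (image of ∂_{k+1}):

  H_0: rank C_0 − rank ∂_1 = 7 − 6 = 1, and the invariant factors of ∂_1 are all 1, so H_0 ≅ Z.
  H_1: rank ker ∂_1 − rank ∂_2 = (21 − 6) − 13 = 2, and the invariant factors of ∂_2 are all 1, so H_1 ≅ Z^2.
  H_2: rank ker ∂_2 − rank ∂_3 = (14 − 13) − 0 = 1, and there is no ∂_3, so H_2 ≅ Z.

(K is a triangulation of the torus T^2.)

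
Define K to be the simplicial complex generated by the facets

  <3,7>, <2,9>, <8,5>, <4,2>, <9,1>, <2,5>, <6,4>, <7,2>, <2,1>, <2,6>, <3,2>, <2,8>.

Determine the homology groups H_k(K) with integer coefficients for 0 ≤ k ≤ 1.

H_0 ≅ Z,  H_1 ≅ Z^4.

K has 9 vertices, 12 edges.
rank ∂_0 = 0, rank ∂_1 = 8 ⇒ b_0 = 9 − 0 − 8 = 1; all invariant factors of ∂_1 are 1 so no torsion. So H_0 ≅ Z.
rank ∂_1 = 8, rank ∂_2 = 0 ⇒ b_1 = 12 − 8 − 0 = 4. So H_1 ≅ Z^4.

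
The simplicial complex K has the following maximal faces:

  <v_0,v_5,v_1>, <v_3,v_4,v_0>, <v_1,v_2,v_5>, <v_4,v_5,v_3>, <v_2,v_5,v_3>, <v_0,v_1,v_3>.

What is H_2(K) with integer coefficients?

Take the total order v_0 < v_1 < v_2 < v_3 < v_4 < v_5 on the vertex set. Then K (dimension 2) consists of the simplices:

  0-simplices (6): [v_0], [v_1], [v_2], [v_3], [v_4], [v_5]
  1-simplices (12): [v_0,v_1], [v_0,v_3], [v_0,v_4], [v_0,v_5], [v_1,v_2], [v_1,v_3], [v_1,v_5], [v_2,v_3], [v_2,v_5], [v_3,v_4], [v_3,v_5], [v_4,v_5]
  2-simplices (6): [v_0,v_1,v_3], [v_0,v_1,v_5], [v_0,v_3,v_4], [v_1,v_2,v_5], [v_2,v_3,v_5], [v_3,v_4,v_5]

Hence C_0 ≅ Z^6, C_1 ≅ Z^12, C_2 ≅ Z^6.

The boundary map ∂_1: C_1 → C_0 is given by ∂[p,q] = [q] − [p]. For instance
  ∂[v_1,v_3] = [v_3] − [v_1].
As a 6×12 matrix over Z this has rank 5, with invariant factors (1,1,1,1,1).

Boundary ∂_2: C_2 → C_1 acts by ∂[p,q,r] = [q,r] − [p,r] + [p,q]. For instance
  ∂[v_0,v_3,v_4] = [v_3,v_4] − [v_0,v_4] + [v_0,v_3],
  ∂[v_3,v_4,v_5] = [v_4,v_5] − [v_3,v_5] + [v_3,v_4].
The 12×6 boundary matrix has rank 6 and Smith normal form diag(1,1,1,1,1,1).

From H_k ≅ ker(∂_k) / im(∂_{k+1}) we obtain:

  H_2: rank ker ∂_2 − rank ∂_3 = (6 − 6) − 0 = 0, and there is no ∂_3, so H_2 = 0.

H_2 = 0.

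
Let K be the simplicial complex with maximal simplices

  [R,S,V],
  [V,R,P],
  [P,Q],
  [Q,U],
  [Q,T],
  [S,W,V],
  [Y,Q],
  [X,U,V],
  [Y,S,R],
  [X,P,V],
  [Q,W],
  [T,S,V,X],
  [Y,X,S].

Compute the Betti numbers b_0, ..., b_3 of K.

b_0 = 1, b_1 = 4, b_2 = 0, b_3 = 0.

Take the total order P < Q < R < S < T < U < V < W < X < Y on the vertex set. Then K (dimension 3) consists of the simplices:

  0-simplices (10): P, Q, R, S, T, U, V, W, X, Y
  1-simplices (23): PQ, PR, PV, PX, QT, QU, QW, QY, RS, RV, RY, ST, SV, SW, SX, SY, TV, TX, UV, UX, VW, VX, XY
  2-simplices (11): PRV, PVX, RSV, RSY, STV, STX, SVW, SVX, SXY, TVX, UVX
  3-simplices (1): STVX

giving chain groups C_0 ≅ Z^10, C_1 ≅ Z^23, C_2 ≅ Z^11, C_3 ≅ Z^1.

The boundary map ∂_1: C_1 → C_0 sends each edge [p,q] (with p < q) to q − p. For instance
  ∂QU = U − Q.
The resulting 10×23 matrix has rank 9, and its Smith normal form has invariant factors (1,1,1,1,1,1,1,1,1).

The boundary map ∂_2: C_2 → C_1 acts by ∂[p,q,r] = [q,r] − [p,r] + [p,q]. For instance
  ∂RSV = SV − RV + RS,
  ∂TVX = VX − TX + TV.
As a 23×11 matrix over Z this has rank 10, with invariant factors (1,1,1,1,1,1,1,1,1,1).

∂_3: C_3 → C_2 sends each 3-simplex σ to the alternating sum Σ_i (−1)^i (σ with its i-th vertex removed). For instance
  ∂STVX = TVX − SVX + STX − STV.
This gives a 11×1 integer matrix of rank 1; reducing to Smith normal form yields diagonal entries (1).

Now H_k = ker ∂_k / im ∂_{k+1}, so:

  H_0: rank C_0 − rank ∂_1 = 10 − 9 = 1, and the invariant factors of ∂_1 are all 1, so H_0 = Z.
  H_1: rank ker ∂_1 − rank ∂_2 = (23 − 9) − 10 = 4, and the invariant factors of ∂_2 are all 1, so H_1 = Z^4.
  H_2: rank ker ∂_2 − rank ∂_3 = (11 − 10) − 1 = 0, and the invariant factors of ∂_3 are all 1, so H_2 = 0.
  H_3: rank ker ∂_3 − rank ∂_4 = (1 − 1) − 0 = 0, and there is no ∂_4, so H_3 = 0.

Hence the Betti numbers are b_0 = 1, b_1 = 4, b_2 = 0, b_3 = 0.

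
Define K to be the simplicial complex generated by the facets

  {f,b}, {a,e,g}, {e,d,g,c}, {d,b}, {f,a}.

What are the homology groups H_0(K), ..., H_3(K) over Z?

H_0 ≅ Z,  H_1 ≅ Z,  H_2 = 0,  H_3 = 0.

K has 7 vertices, 11 edges, 5 triangles, 1 3-simplex.
rank ∂_0 = 0, rank ∂_1 = 6 ⇒ b_0 = 7 − 0 − 6 = 1; all invariant factors of ∂_1 are 1 so no torsion. So H_0 ≅ Z.
rank ∂_1 = 6, rank ∂_2 = 4 ⇒ b_1 = 11 − 6 − 4 = 1; all invariant factors of ∂_2 are 1 so no torsion. So H_1 ≅ Z.
rank ∂_2 = 4, rank ∂_3 = 1 ⇒ b_2 = 5 − 4 − 1 = 0; all invariant factors of ∂_3 are 1 so no torsion. So H_2 ≅ 0.
rank ∂_3 = 1, rank ∂_4 = 0 ⇒ b_3 = 1 − 1 − 0 = 0. So H_3 ≅ 0.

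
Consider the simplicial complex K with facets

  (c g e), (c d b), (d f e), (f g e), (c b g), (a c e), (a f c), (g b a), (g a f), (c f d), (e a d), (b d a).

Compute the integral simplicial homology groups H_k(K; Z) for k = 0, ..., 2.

We work with the vertex ordering a < b < c < d < e < f < g. The simplices of K, each written with vertices in increasing order, are:

  0-simplices (7): a, b, c, d, e, f, g
  1-simplices (18): ab, ac, ad, ae, af, ag, bc, bd, bg, cd, ce, cf, cg, de, df, ef, eg, fg
  2-simplices (12): abd, abg, ace, acf, ade, afg, bcd, bcg, cdf, ceg, def, efg

giving chain groups C_0 ≅ Z^7, C_1 ≅ Z^18, C_2 ≅ Z^12.

∂_1: C_1 → C_0 is given by ∂[p,q] = [q] − [p]. For instance
  ∂ae = e − a.
The 7×18 boundary matrix has rank 6 and Smith normal form diag(1,1,1,1,1,1).

Boundary ∂_2: C_2 → C_1 sends each 2-simplex [p,q,r] to [q,r] − [p,r] + [p,q]. For instance
  ∂abg = bg − ag + ab,
  ∂acf = cf − af + ac.
This gives a 18×12 integer matrix of rank 12; reducing to Smith normal form yields diagonal entries (1,1,1,1,1,1,1,1,1,1,1,2).

Reading off H_k = ker ∂_k / im ∂_{k+1}:

  H_0: rank C_0 − rank ∂_1 = 7 − 6 = 1, and the invariant factors of ∂_1 are all 1, so H_0 ≅ Z.
  H_1: rank ker ∂_1 − rank ∂_2 = (18 − 6) − 12 = 0, and ∂_2 has invariant factor 2 > 1, so H_1 ≅ Z/2.
  H_2: rank ker ∂_2 − rank ∂_3 = (12 − 12) − 0 = 0, and there is no ∂_3, so H_2 ≅ 0.

H_0 ≅ Z,  H_1 ≅ Z/2,  H_2 = 0.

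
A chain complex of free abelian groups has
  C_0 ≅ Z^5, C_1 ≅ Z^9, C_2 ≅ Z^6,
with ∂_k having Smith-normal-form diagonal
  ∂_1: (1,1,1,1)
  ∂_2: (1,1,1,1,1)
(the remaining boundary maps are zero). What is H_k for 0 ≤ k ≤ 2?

H_0: b_0 = 5 − 0 − 4 = 1; torsion from ∂_1 factors > 1: none. So H_0 ≅ Z.
H_1: b_1 = 9 − 4 − 5 = 0; torsion from ∂_2 factors > 1: none. So H_1 ≅ 0.
H_2: b_2 = 6 − 5 − 0 = 1; torsion from ∂_3 factors > 1: none. So H_2 ≅ Z.

H_0 ≅ Z,  H_1 = 0,  H_2 ≅ Z.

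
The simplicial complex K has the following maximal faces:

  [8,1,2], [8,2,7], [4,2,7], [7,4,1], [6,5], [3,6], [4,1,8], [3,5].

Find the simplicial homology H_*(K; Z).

H_0 ≅ Z^2,  H_1 ≅ Z^2,  H_2 = 0.

Order the vertices as 1 < 2 < 3 < 4 < 5 < 6 < 7 < 8. Listing each simplex with vertices in this order, K has dimension 2 with simplices:

  0-simplices (8): [1], [2], [3], [4], [5], [6], [7], [8]
  1-simplices (13): [1,2], [1,4], [1,7], [1,8], [2,4], [2,7], [2,8], [3,5], [3,6], [4,7], [4,8], [5,6], [7,8]
  2-simplices (5): [1,2,8], [1,4,7], [1,4,8], [2,4,7], [2,7,8]

Hence C_0 ≅ Z^8, C_1 ≅ Z^13, C_2 ≅ Z^5.

∂_1: C_1 → C_0 sends each edge [p,q] (with p < q) to q − p.
The resulting 8×13 matrix has rank 6, and its Smith normal form has invariant factors (1,1,1,1,1,1).

Boundary ∂_2: C_2 → C_1 acts by ∂[p,q,r] = [q,r] − [p,r] + [p,q]. For instance
  ∂[2,4,7] = [4,7] − [2,7] + [2,4],
  ∂[1,4,8] = [4,8] − [1,8] + [1,4].
As a 13×5 matrix over Z this has rank 5, with invariant factors (1,1,1,1,1).

From H_k ≅ ker(∂_k) / im(∂_{k+1}) we obtain:

  H_0: rank C_0 − rank ∂_1 = 8 − 6 = 2, and the invariant factors of ∂_1 are all 1, so H_0 ≅ Z^2.
  H_1: rank ker ∂_1 − rank ∂_2 = (13 − 6) − 5 = 2, and the invariant factors of ∂_2 are all 1, so H_1 ≅ Z^2.
  H_2: rank ker ∂_2 − rank ∂_3 = (5 − 5) − 0 = 0, and there is no ∂_3, so H_2 ≅ 0.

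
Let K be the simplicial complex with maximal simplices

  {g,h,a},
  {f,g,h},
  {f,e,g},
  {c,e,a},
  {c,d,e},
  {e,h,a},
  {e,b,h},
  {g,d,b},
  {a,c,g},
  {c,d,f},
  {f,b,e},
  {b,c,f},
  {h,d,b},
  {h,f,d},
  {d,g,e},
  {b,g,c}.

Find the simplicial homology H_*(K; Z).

H_0 ≅ Z,  H_1 ≅ Z^2,  H_2 ≅ Z.

Order the vertices as a < b < c < d < e < f < g < h. Listing each simplex with vertices in this order, K has dimension 2 with simplices:

  0-simplices (8): a, b, c, d, e, f, g, h
  1-simplices (24): ac, ae, ag, ah, bc, bd, be, bf, bg, bh, cd, ce, cf, cg, de, df, dg, dh, ef, eg, eh, fg, fh, gh
  2-simplices (16): ace, acg, aeh, agh, bcf, bcg, bdg, bdh, bef, beh, cde, cdf, deg, dfh, efg, fgh

so the chain groups are C_0 ≅ Z^8, C_1 ≅ Z^24, C_2 ≅ Z^16.

The boundary map ∂_1: C_1 → C_0 is given by ∂[p,q] = [q] − [p]. For instance
  ∂df = f − d.
This gives a 8×24 integer matrix of rank 7; reducing to Smith normal form yields diagonal entries (1,1,1,1,1,1,1).

∂_2: C_2 → C_1 acts by ∂[p,q,r] = [q,r] − [p,r] + [p,q]. For instance
  ∂beh = eh − bh + be,
  ∂cdf = df − cf + cd.
This gives a 24×16 integer matrix of rank 15; reducing to Smith normal form yields diagonal entries (1,1,1,1,1,1,1,1,1,1,1,1,1,1,1).

From H_k ≅ ker(∂_k) / im(∂_{k+1}) we obtain:

  H_0: rank C_0 − rank ∂_1 = 8 − 7 = 1, and the invariant factors of ∂_1 are all 1, so H_0 = Z.
  H_1: rank ker ∂_1 − rank ∂_2 = (24 − 7) − 15 = 2, and the invariant factors of ∂_2 are all 1, so H_1 = Z^2.
  H_2: rank ker ∂_2 − rank ∂_3 = (16 − 15) − 0 = 1, and there is no ∂_3, so H_2 = Z.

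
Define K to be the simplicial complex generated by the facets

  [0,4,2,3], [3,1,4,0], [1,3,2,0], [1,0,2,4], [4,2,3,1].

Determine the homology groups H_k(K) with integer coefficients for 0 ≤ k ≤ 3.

Fix the vertex order 0 < 1 < 2 < 3 < 4 and write every simplex with vertices in increasing order. Then dim K = 3 and the simplices of K are:

  0-simplices (5): [0], [1], [2], [3], [4]
  1-simplices (10): [0,1], [0,2], [0,3], [0,4], [1,2], [1,3], [1,4], [2,3], [2,4], [3,4]
  2-simplices (10): [0,1,2], [0,1,3], [0,1,4], [0,2,3], [0,2,4], [0,3,4], [1,2,3], [1,2,4], [1,3,4], [2,3,4]
  3-simplices (5): [0,1,2,3], [0,1,2,4], [0,1,3,4], [0,2,3,4], [1,2,3,4]

Hence C_0 ≅ Z^5, C_1 ≅ Z^10, C_2 ≅ Z^10, C_3 ≅ Z^5.

The boundary map ∂_1: C_1 → C_0 maps an edge to its endpoints' difference, ∂[p,q] = q − p. For instance
  ∂[0,2] = [2] − [0].
The resulting 5×10 matrix has rank 4, and its Smith normal form has invariant factors (1,1,1,1).

∂_2: C_2 → C_1 sends each 2-simplex [p,q,r] to [q,r] − [p,r] + [p,q]. For instance
  ∂[1,2,3] = [2,3] − [1,3] + [1,2],
  ∂[1,2,4] = [2,4] − [1,4] + [1,2].
This gives a 10×10 integer matrix of rank 6; reducing to Smith normal form yields diagonal entries (1,1,1,1,1,1).

The boundary map ∂_3: C_3 → C_2 sends each 3-simplex σ to the alternating sum Σ_i (−1)^i (σ with its i-th vertex removed). For instance
  ∂[0,1,2,4] = [1,2,4] − [0,2,4] + [0,1,4] − [0,1,2],
  ∂[0,2,3,4] = [2,3,4] − [0,3,4] + [0,2,4] − [0,2,3].
As a 10×5 matrix over Z this has rank 4, with invariant factors (1,1,1,1).

From H_k ≅ ker(∂_k) / im(∂_{k+1}) we obtain:

  H_0: rank C_0 − rank ∂_1 = 5 − 4 = 1, and the invariant factors of ∂_1 are all 1, so H_0 = Z.
  H_1: rank ker ∂_1 − rank ∂_2 = (10 − 4) − 6 = 0, and the invariant factors of ∂_2 are all 1, so H_1 = 0.
  H_2: rank ker ∂_2 − rank ∂_3 = (10 − 6) − 4 = 0, and the invariant factors of ∂_3 are all 1, so H_2 = 0.
  H_3: rank ker ∂_3 − rank ∂_4 = (5 − 4) − 0 = 1, and there is no ∂_4, so H_3 = Z.

(K is a triangulation of the 3-sphere S^3.)

H_0 ≅ Z,  H_1 = 0,  H_2 = 0,  H_3 ≅ Z.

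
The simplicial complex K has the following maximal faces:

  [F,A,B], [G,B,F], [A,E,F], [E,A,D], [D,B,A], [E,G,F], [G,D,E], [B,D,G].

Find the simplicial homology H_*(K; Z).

H_0 ≅ Z,  H_1 = 0,  H_2 ≅ Z.

We work with the vertex ordering A < B < D < E < F < G. The simplices of K, each written with vertices in increasing order, are:

  0-simplices (6): A, B, D, E, F, G
  1-simplices (12): AB, AD, AE, AF, BD, BF, BG, DE, DG, EF, EG, FG
  2-simplices (8): ABD, ABF, ADE, AEF, BDG, BFG, DEG, EFG

Hence C_0 ≅ Z^6, C_1 ≅ Z^12, C_2 ≅ Z^8.

Boundary ∂_1: C_1 → C_0 maps an edge to its endpoints' difference, ∂[p,q] = q − p. For instance
  ∂EG = G − E.
The resulting 6×12 matrix has rank 5, and its Smith normal form has invariant factors (1,1,1,1,1).

Boundary ∂_2: C_2 → C_1 acts by ∂[p,q,r] = [q,r] − [p,r] + [p,q]. For instance
  ∂ADE = DE − AE + AD,
  ∂ABD = BD − AD + AB.
The 12×8 boundary matrix has rank 7 and Smith normal form diag(1,1,1,1,1,1,1).

Reading off H_k = ker ∂_k / im ∂_{k+1}:

  H_0: rank C_0 − rank ∂_1 = 6 − 5 = 1, and the invariant factors of ∂_1 are all 1, so H_0 = Z.
  H_1: rank ker ∂_1 − rank ∂_2 = (12 − 5) − 7 = 0, and the invariant factors of ∂_2 are all 1, so H_1 = 0.
  H_2: rank ker ∂_2 − rank ∂_3 = (8 − 7) − 0 = 1, and there is no ∂_3, so H_2 = Z.

As a check, the Euler characteristic is 6 − 12 + 8 = 2, which agrees with 1 − 0 + 1 = 2.
(K is a triangulation of the 2-sphere S^2.)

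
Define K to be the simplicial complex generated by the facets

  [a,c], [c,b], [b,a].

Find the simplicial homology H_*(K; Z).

K has 3 vertices, 3 edges.
rank ∂_0 = 0, rank ∂_1 = 2 ⇒ b_0 = 3 − 0 − 2 = 1; all invariant factors of ∂_1 are 1 so no torsion. So H_0 = Z.
rank ∂_1 = 2, rank ∂_2 = 0 ⇒ b_1 = 3 − 2 − 0 = 1. So H_1 = Z.

H_0 ≅ Z,  H_1 ≅ Z.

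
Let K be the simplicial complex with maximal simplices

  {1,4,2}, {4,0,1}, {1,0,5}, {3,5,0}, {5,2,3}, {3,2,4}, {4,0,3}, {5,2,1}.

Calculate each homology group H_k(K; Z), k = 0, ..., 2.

H_0 = Z,  H_1 = 0,  H_2 = Z.

Order the vertices as 0 < 1 < 2 < 3 < 4 < 5. Listing each simplex with vertices in this order, K has dimension 2 with simplices:

  0-simplices (6): [0], [1], [2], [3], [4], [5]
  1-simplices (12): [0,1], [0,3], [0,4], [0,5], [1,2], [1,4], [1,5], [2,3], [2,4], [2,5], [3,4], [3,5]
  2-simplices (8): [0,1,4], [0,1,5], [0,3,4], [0,3,5], [1,2,4], [1,2,5], [2,3,4], [2,3,5]

giving chain groups C_0 ≅ Z^6, C_1 ≅ Z^12, C_2 ≅ Z^8.

∂_1: C_1 → C_0 maps an edge to its endpoints' difference, ∂[p,q] = q − p.
This gives a 6×12 integer matrix of rank 5; reducing to Smith normal form yields diagonal entries (1,1,1,1,1).

Boundary ∂_2: C_2 → C_1 maps a triangle to the signed sum of its edges. For instance
  ∂[1,2,5] = [2,5] − [1,5] + [1,2],
  ∂[0,1,4] = [1,4] − [0,4] + [0,1].
The 12×8 boundary matrix has rank 7 and Smith normal form diag(1,1,1,1,1,1,1).

Now H_k = ker ∂_k / im ∂_{k+1}, so:

  H_0: rank C_0 − rank ∂_1 = 6 − 5 = 1, and the invariant factors of ∂_1 are all 1, so H_0 ≅ Z.
  H_1: rank ker ∂_1 − rank ∂_2 = (12 − 5) − 7 = 0, and the invariant factors of ∂_2 are all 1, so H_1 ≅ 0.
  H_2: rank ker ∂_2 − rank ∂_3 = (8 − 7) − 0 = 1, and there is no ∂_3, so H_2 ≅ Z.

As a check, the Euler characteristic is 6 − 12 + 8 = 2, which agrees with 1 − 0 + 1 = 2.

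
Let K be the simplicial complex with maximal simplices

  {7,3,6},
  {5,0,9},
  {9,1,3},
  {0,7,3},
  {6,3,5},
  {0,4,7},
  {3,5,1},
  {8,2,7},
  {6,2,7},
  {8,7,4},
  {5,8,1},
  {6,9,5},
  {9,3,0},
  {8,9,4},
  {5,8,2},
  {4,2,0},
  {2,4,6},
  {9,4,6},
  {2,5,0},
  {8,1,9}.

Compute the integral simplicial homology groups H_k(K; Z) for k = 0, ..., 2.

H_0 = Z,  H_1 = Z × Z/2,  H_2 = 0.

Order the vertices as 0 < 1 < 2 < 3 < 4 < 5 < 6 < 7 < 8 < 9. Listing each simplex with vertices in this order, K has dimension 2 with simplices:

  0-simplices (10): [0], [1], [2], [3], [4], [5], [6], [7], [8], [9]
  1-simplices (30): (30 of them)
  2-simplices (20): (20 of them)

Hence C_0 ≅ Z^10, C_1 ≅ Z^30, C_2 ≅ Z^20.

Boundary ∂_1: C_1 → C_0 maps an edge to its endpoints' difference, ∂[p,q] = q − p. For instance
  ∂[4,6] = [6] − [4].
The resulting 10×30 matrix has rank 9, and its Smith normal form has invariant factors (1,1,1,1,1,1,1,1,1).

Boundary ∂_2: C_2 → C_1 acts by ∂[p,q,r] = [q,r] − [p,r] + [p,q]. For instance
  ∂[3,6,7] = [6,7] − [3,7] + [3,6],
  ∂[2,7,8] = [7,8] − [2,8] + [2,7].
This gives a 30×20 integer matrix of rank 20; reducing to Smith normal form yields diagonal entries (1,1,1,1,1,1,1,1,1,1,1,1,1,1,1,1,1,1,1,2).

From H_k ≅ ker(∂_k) / im(∂_{k+1}) we obtain:

  H_0: rank C_0 − rank ∂_1 = 10 − 9 = 1, and the invariant factors of ∂_1 are all 1, so H_0 = Z.
  H_1: rank ker ∂_1 − rank ∂_2 = (30 − 9) − 20 = 1, and ∂_2 has invariant factor 2 > 1, so H_1 = Z × Z/2.
  H_2: rank ker ∂_2 − rank ∂_3 = (20 − 20) − 0 = 0, and there is no ∂_3, so H_2 = 0.

As a check, the Euler characteristic is 10 − 30 + 20 = 0, which agrees with 1 − 1 + 0 = 0.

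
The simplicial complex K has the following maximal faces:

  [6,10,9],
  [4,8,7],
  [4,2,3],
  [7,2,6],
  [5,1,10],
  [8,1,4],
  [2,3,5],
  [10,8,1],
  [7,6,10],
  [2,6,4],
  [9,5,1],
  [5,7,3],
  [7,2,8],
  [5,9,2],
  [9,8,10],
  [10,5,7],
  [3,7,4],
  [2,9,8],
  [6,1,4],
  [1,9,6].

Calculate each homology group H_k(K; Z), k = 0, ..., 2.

H_0 = Z,  H_1 = Z × Z/2,  H_2 = 0.

Order the vertices as 1 < 2 < 3 < 4 < 5 < 6 < 7 < 8 < 9 < 10. Listing each simplex with vertices in this order, K has dimension 2 with simplices:

  0-simplices (10): [1], [2], [3], [4], [5], [6], [7], [8], [9], [10]
  1-simplices (30): (30 of them)
  2-simplices (20): (20 of them)

so the chain groups are C_0 ≅ Z^10, C_1 ≅ Z^30, C_2 ≅ Z^20.

∂_1: C_1 → C_0 maps an edge to its endpoints' difference, ∂[p,q] = q − p. For instance
  ∂[8,10] = [10] − [8].
This gives a 10×30 integer matrix of rank 9; reducing to Smith normal form yields diagonal entries (1,1,1,1,1,1,1,1,1).

∂_2: C_2 → C_1 maps a triangle to the signed sum of its edges. For instance
  ∂[6,7,10] = [7,10] − [6,10] + [6,7],
  ∂[2,4,6] = [4,6] − [2,6] + [2,4].
This gives a 30×20 integer matrix of rank 20; reducing to Smith normal form yields diagonal entries (1,1,1,1,1,1,1,1,1,1,1,1,1,1,1,1,1,1,1,2).

Reading off H_k = ker ∂_k / im ∂_{k+1}:

  H_0: rank C_0 − rank ∂_1 = 10 − 9 = 1, and the invariant factors of ∂_1 are all 1, so H_0 ≅ Z.
  H_1: rank ker ∂_1 − rank ∂_2 = (30 − 9) − 20 = 1, and ∂_2 has invariant factor 2 > 1, so H_1 ≅ Z × Z/2.
  H_2: rank ker ∂_2 − rank ∂_3 = (20 − 20) − 0 = 0, and there is no ∂_3, so H_2 ≅ 0.

(K is a triangulation of the Klein bottle.)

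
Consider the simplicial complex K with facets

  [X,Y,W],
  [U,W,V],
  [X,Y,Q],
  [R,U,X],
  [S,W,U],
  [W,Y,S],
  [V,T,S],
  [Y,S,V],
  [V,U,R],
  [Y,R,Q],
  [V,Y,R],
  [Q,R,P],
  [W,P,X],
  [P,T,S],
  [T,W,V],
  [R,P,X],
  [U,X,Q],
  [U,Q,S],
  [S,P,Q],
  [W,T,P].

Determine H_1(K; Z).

K has 10 vertices, 30 edges, 20 triangles.
rank ∂_1 = 9, rank ∂_2 = 20 ⇒ b_1 = 30 − 9 − 20 = 1; ∂_2 has invariant factor(s) [2] giving torsion. So H_1 = Z ⊕ Z/2Z.

H_1 = Z ⊕ Z/2Z.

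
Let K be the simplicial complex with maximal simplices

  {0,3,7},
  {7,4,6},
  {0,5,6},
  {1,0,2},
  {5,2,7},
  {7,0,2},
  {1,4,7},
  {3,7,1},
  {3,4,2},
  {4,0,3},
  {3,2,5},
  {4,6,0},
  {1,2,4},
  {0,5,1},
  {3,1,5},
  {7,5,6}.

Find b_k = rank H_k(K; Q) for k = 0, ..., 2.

b_0 = 1, b_1 = 2, b_2 = 1.

K has 8 vertices, 24 edges, 16 triangles.
rank ∂_0 = 0, rank ∂_1 = 7 ⇒ b_0 = 8 − 0 − 7 = 1; all invariant factors of ∂_1 are 1 so no torsion. So H_0 = Z.
rank ∂_1 = 7, rank ∂_2 = 15 ⇒ b_1 = 24 − 7 − 15 = 2; all invariant factors of ∂_2 are 1 so no torsion. So H_1 = Z^2.
rank ∂_2 = 15, rank ∂_3 = 0 ⇒ b_2 = 16 − 15 − 0 = 1. So H_2 = Z.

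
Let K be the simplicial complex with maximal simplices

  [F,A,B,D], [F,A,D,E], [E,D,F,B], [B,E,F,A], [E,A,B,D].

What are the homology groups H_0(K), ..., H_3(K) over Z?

We work with the vertex ordering A < B < D < E < F. The simplices of K, each written with vertices in increasing order, are:

  0-simplices (5): A, B, D, E, F
  1-simplices (10): AB, AD, AE, AF, BD, BE, BF, DE, DF, EF
  2-simplices (10): ABD, ABE, ABF, ADE, ADF, AEF, BDE, BDF, BEF, DEF
  3-simplices (5): ABDE, ABDF, ABEF, ADEF, BDEF

so the chain groups are C_0 ≅ Z^5, C_1 ≅ Z^10, C_2 ≅ Z^10, C_3 ≅ Z^5.

∂_1: C_1 → C_0 is given by ∂[p,q] = [q] − [p]. For instance
  ∂DF = F − D.
As a 5×10 matrix over Z this has rank 4, with invariant factors (1,1,1,1).

Boundary ∂_2: C_2 → C_1 sends each 2-simplex [p,q,r] to [q,r] − [p,r] + [p,q]. For instance
  ∂ABD = BD − AD + AB,
  ∂BDF = DF − BF + BD.
As a 10×10 matrix over Z this has rank 6, with invariant factors (1,1,1,1,1,1).

Boundary ∂_3: C_3 → C_2 sends each 3-simplex σ to the alternating sum Σ_i (−1)^i (σ with its i-th vertex removed). For instance
  ∂BDEF = DEF − BEF + BDF − BDE,
  ∂ABDE = BDE − ADE + ABE − ABD.
This gives a 10×5 integer matrix of rank 4; reducing to Smith normal form yields diagonal entries (1,1,1,1).

From H_k ≅ ker(∂_k) / im(∂_{k+1}) we obtain:

  H_0: rank C_0 − rank ∂_1 = 5 − 4 = 1, and the invariant factors of ∂_1 are all 1, so H_0 = Z.
  H_1: rank ker ∂_1 − rank ∂_2 = (10 − 4) − 6 = 0, and the invariant factors of ∂_2 are all 1, so H_1 = 0.
  H_2: rank ker ∂_2 − rank ∂_3 = (10 − 6) − 4 = 0, and the invariant factors of ∂_3 are all 1, so H_2 = 0.
  H_3: rank ker ∂_3 − rank ∂_4 = (5 − 4) − 0 = 1, and there is no ∂_4, so H_3 = Z.

H_0 = Z,  H_1 = 0,  H_2 = 0,  H_3 = Z.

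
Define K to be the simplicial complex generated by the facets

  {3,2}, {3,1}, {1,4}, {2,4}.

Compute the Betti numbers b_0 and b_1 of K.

K has 4 vertices, 4 edges.
rank ∂_0 = 0, rank ∂_1 = 3 ⇒ b_0 = 4 − 0 − 3 = 1; all invariant factors of ∂_1 are 1 so no torsion. So H_0 ≅ Z.
rank ∂_1 = 3, rank ∂_2 = 0 ⇒ b_1 = 4 − 3 − 0 = 1. So H_1 ≅ Z.

b_0 = 1, b_1 = 1.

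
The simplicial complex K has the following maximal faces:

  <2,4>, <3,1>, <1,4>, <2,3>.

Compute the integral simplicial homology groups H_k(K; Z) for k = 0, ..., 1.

Fix the vertex order 1 < 2 < 3 < 4 and write every simplex with vertices in increasing order. Then dim K = 1 and the simplices of K are:

  0-simplices (4): [1], [2], [3], [4]
  1-simplices (4): [1,3], [1,4], [2,3], [2,4]

so the chain groups are C_0 ≅ Z^4, C_1 ≅ Z^4.

∂_1: C_1 → C_0 maps an edge to its endpoints' difference, ∂[p,q] = q − p.
As a 4×4 matrix over Z this has rank 3, with invariant factors (1,1,1).

Reading off H_k = ker ∂_k / im ∂_{k+1}:

  H_0: rank C_0 − rank ∂_1 = 4 − 3 = 1, and the invariant factors of ∂_1 are all 1, so H_0 ≅ Z.
  H_1: rank ker ∂_1 − rank ∂_2 = (4 − 3) − 0 = 1, and there is no ∂_2, so H_1 ≅ Z.

(K is a triangulation of the circle S^1.)

H_0 = Z,  H_1 = Z.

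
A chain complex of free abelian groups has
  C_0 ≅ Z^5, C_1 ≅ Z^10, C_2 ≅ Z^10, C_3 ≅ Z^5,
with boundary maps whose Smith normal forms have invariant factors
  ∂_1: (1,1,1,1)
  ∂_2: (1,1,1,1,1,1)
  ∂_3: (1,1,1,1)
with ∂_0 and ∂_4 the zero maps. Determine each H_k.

H_0 ≅ Z,  H_1 = 0,  H_2 = 0,  H_3 ≅ Z.

H_0: b_0 = 5 − 0 − 4 = 1; torsion from ∂_1 factors > 1: none. So H_0 ≅ Z.
H_1: b_1 = 10 − 4 − 6 = 0; torsion from ∂_2 factors > 1: none. So H_1 ≅ 0.
H_2: b_2 = 10 − 6 − 4 = 0; torsion from ∂_3 factors > 1: none. So H_2 ≅ 0.
H_3: b_3 = 5 − 4 − 0 = 1; torsion from ∂_4 factors > 1: none. So H_3 ≅ Z.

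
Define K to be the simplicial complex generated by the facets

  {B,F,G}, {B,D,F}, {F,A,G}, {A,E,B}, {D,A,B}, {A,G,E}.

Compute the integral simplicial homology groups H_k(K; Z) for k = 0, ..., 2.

K has 6 vertices, 12 edges, 6 triangles.
rank ∂_0 = 0, rank ∂_1 = 5 ⇒ b_0 = 6 − 0 − 5 = 1; all invariant factors of ∂_1 are 1 so no torsion. So H_0 = Z.
rank ∂_1 = 5, rank ∂_2 = 6 ⇒ b_1 = 12 − 5 − 6 = 1; all invariant factors of ∂_2 are 1 so no torsion. So H_1 = Z.
rank ∂_2 = 6, rank ∂_3 = 0 ⇒ b_2 = 6 − 6 − 0 = 0. So H_2 = 0.

H_0 = Z,  H_1 = Z,  H_2 = 0.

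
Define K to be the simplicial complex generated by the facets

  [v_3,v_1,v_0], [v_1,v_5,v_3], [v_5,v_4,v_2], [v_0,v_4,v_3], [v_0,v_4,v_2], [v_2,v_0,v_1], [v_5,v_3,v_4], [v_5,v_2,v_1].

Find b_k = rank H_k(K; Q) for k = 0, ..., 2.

b_0 = 1, b_1 = 0, b_2 = 1.

Order the vertices as v_0 < v_1 < v_2 < v_3 < v_4 < v_5. Listing each simplex with vertices in this order, K has dimension 2 with simplices:

  0-simplices (6): [v_0], [v_1], [v_2], [v_3], [v_4], [v_5]
  1-simplices (12): [v_0,v_1], [v_0,v_2], [v_0,v_3], [v_0,v_4], [v_1,v_2], [v_1,v_3], [v_1,v_5], [v_2,v_4], [v_2,v_5], [v_3,v_4], [v_3,v_5], [v_4,v_5]
  2-simplices (8): [v_0,v_1,v_2], [v_0,v_1,v_3], [v_0,v_2,v_4], [v_0,v_3,v_4], [v_1,v_2,v_5], [v_1,v_3,v_5], [v_2,v_4,v_5], [v_3,v_4,v_5]

giving chain groups C_0 ≅ Z^6, C_1 ≅ Z^12, C_2 ≅ Z^8.

The boundary map ∂_1: C_1 → C_0 is given by ∂[p,q] = [q] − [p].
The resulting 6×12 matrix has rank 5, and its Smith normal form has invariant factors (1,1,1,1,1).

The boundary map ∂_2: C_2 → C_1 maps a triangle to the signed sum of its edges. For instance
  ∂[v_0,v_1,v_3] = [v_1,v_3] − [v_0,v_3] + [v_0,v_1],
  ∂[v_1,v_2,v_5] = [v_2,v_5] − [v_1,v_5] + [v_1,v_2].
The 12×8 boundary matrix has rank 7 and Smith normal form diag(1,1,1,1,1,1,1).

From H_k ≅ ker(∂_k) / im(∂_{k+1}) we obtain:

  H_0: rank C_0 − rank ∂_1 = 6 − 5 = 1, and the invariant factors of ∂_1 are all 1, so H_0 ≅ Z.
  H_1: rank ker ∂_1 − rank ∂_2 = (12 − 5) − 7 = 0, and the invariant factors of ∂_2 are all 1, so H_1 ≅ 0.
  H_2: rank ker ∂_2 − rank ∂_3 = (8 − 7) − 0 = 1, and there is no ∂_3, so H_2 ≅ Z.

As a check, the Euler characteristic is 6 − 12 + 8 = 2, which agrees with 1 − 0 + 1 = 2.

Hence the Betti numbers are b_0 = 1, b_1 = 0, b_2 = 1.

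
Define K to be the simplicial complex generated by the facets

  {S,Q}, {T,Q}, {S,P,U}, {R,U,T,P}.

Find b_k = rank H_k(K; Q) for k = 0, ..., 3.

b_0 = 1, b_1 = 1, b_2 = 0, b_3 = 0.

Take the total order P < Q < R < S < T < U on the vertex set. Then K (dimension 3) consists of the simplices:

  0-simplices (6): P, Q, R, S, T, U
  1-simplices (10): PR, PS, PT, PU, QS, QT, RT, RU, SU, TU
  2-simplices (5): PRT, PRU, PSU, PTU, RTU
  3-simplices (1): PRTU

Hence C_0 ≅ Z^6, C_1 ≅ Z^10, C_2 ≅ Z^5, C_3 ≅ Z^1.

The boundary map ∂_1: C_1 → C_0 is given by ∂[p,q] = [q] − [p]. For instance
  ∂QT = T − Q.
The resulting 6×10 matrix has rank 5, and its Smith normal form has invariant factors (1,1,1,1,1).

Boundary ∂_2: C_2 → C_1 maps a triangle to the signed sum of its edges. For instance
  ∂PTU = TU − PU + PT,
  ∂PRT = RT − PT + PR.
As a 10×5 matrix over Z this has rank 4, with invariant factors (1,1,1,1).

∂_3: C_3 → C_2 sends each 3-simplex σ to the alternating sum Σ_i (−1)^i (σ with its i-th vertex removed). For instance
  ∂PRTU = RTU − PTU + PRU − PRT.
The resulting 5×1 matrix has rank 1, and its Smith normal form has invariant factors (1).

Reading off H_k = ker ∂_k / im ∂_{k+1}:

  H_0: rank C_0 − rank ∂_1 = 6 − 5 = 1, and the invariant factors of ∂_1 are all 1, so H_0 = Z.
  H_1: rank ker ∂_1 − rank ∂_2 = (10 − 5) − 4 = 1, and the invariant factors of ∂_2 are all 1, so H_1 = Z.
  H_2: rank ker ∂_2 − rank ∂_3 = (5 − 4) − 1 = 0, and the invariant factors of ∂_3 are all 1, so H_2 = 0.
  H_3: rank ker ∂_3 − rank ∂_4 = (1 − 1) − 0 = 0, and there is no ∂_4, so H_3 = 0.

As a check, the Euler characteristic is 6 − 10 + 5 − 1 = 0, which agrees with 1 − 1 + 0 − 0 = 0.

Hence the Betti numbers are b_0 = 1, b_1 = 1, b_2 = 0, b_3 = 0.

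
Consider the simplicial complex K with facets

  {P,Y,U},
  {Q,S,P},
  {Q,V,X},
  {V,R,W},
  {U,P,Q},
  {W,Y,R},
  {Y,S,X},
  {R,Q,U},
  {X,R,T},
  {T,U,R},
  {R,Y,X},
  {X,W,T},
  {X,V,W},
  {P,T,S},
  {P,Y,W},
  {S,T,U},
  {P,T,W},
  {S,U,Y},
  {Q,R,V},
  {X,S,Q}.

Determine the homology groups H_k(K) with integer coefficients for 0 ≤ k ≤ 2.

Take the total order P < Q < R < S < T < U < V < W < X < Y on the vertex set. Then K (dimension 2) consists of the simplices:

  0-simplices (10): P, Q, R, S, T, U, V, W, X, Y
  1-simplices (30): PQ, PS, PT, PU, PW, PY, QR, QS, QU, QV, QX, RT, RU, RV, RW, RX, RY, ST, SU, SX, SY, TU, TW, TX, UY, VW, VX, WX, WY, XY
  2-simplices (20): PQS, PQU, PST, PTW, PUY, PWY, QRU, QRV, QSX, QVX, RTU, RTX, RVW, RWY, RXY, STU, SUY, SXY, TWX, VWX

so the chain groups are C_0 ≅ Z^10, C_1 ≅ Z^30, C_2 ≅ Z^20.

Boundary ∂_1: C_1 → C_0 sends each edge [p,q] (with p < q) to q − p. For instance
  ∂TW = W − T.
The 10×30 boundary matrix has rank 9 and Smith normal form diag(1,1,1,1,1,1,1,1,1).

The boundary map ∂_2: C_2 → C_1 sends each 2-simplex [p,q,r] to [q,r] − [p,r] + [p,q]. For instance
  ∂PTW = TW − PW + PT,
  ∂RWY = WY − RY + RW.
The 30×20 boundary matrix has rank 20 and Smith normal form diag(1,1,1,1,1,1,1,1,1,1,1,1,1,1,1,1,1,1,1,2).

Now H_k = ker ∂_k / im ∂_{k+1}, so:

  H_0: rank C_0 − rank ∂_1 = 10 − 9 = 1, and the invariant factors of ∂_1 are all 1, so H_0 ≅ Z.
  H_1: rank ker ∂_1 − rank ∂_2 = (30 − 9) − 20 = 1, and ∂_2 has invariant factor 2 > 1, so H_1 ≅ Z ⊕ Z/2Z.
  H_2: rank ker ∂_2 − rank ∂_3 = (20 − 20) − 0 = 0, and there is no ∂_3, so H_2 ≅ 0.

(K is a triangulation of the Klein bottle.)

H_0 = Z,  H_1 = Z ⊕ Z/2Z,  H_2 = 0.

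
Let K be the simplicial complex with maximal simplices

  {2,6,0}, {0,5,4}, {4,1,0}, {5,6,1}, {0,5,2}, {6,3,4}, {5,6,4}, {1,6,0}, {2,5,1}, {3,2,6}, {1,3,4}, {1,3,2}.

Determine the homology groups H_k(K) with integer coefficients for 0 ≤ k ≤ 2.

H_0 = Z,  H_1 = Z/2Z,  H_2 = 0.

We work with the vertex ordering 0 < 1 < 2 < 3 < 4 < 5 < 6. The simplices of K, each written with vertices in increasing order, are:

  0-simplices (7): [0], [1], [2], [3], [4], [5], [6]
  1-simplices (18): [0,1], [0,2], [0,4], [0,5], [0,6], [1,2], [1,3], [1,4], [1,5], [1,6], [2,3], [2,5], [2,6], [3,4], [3,6], [4,5], [4,6], [5,6]
  2-simplices (12): [0,1,4], [0,1,6], [0,2,5], [0,2,6], [0,4,5], [1,2,3], [1,2,5], [1,3,4], [1,5,6], [2,3,6], [3,4,6], [4,5,6]

so the chain groups are C_0 ≅ Z^7, C_1 ≅ Z^18, C_2 ≅ Z^12.

Boundary ∂_1: C_1 → C_0 sends each edge [p,q] (with p < q) to q − p. For instance
  ∂[3,4] = [4] − [3].
This gives a 7×18 integer matrix of rank 6; reducing to Smith normal form yields diagonal entries (1,1,1,1,1,1).

The boundary map ∂_2: C_2 → C_1 maps a triangle to the signed sum of its edges. For instance
  ∂[4,5,6] = [5,6] − [4,6] + [4,5],
  ∂[0,1,4] = [1,4] − [0,4] + [0,1].
The 18×12 boundary matrix has rank 12 and Smith normal form diag(1,1,1,1,1,1,1,1,1,1,1,2).

Now H_k = ker ∂_k / im ∂_{k+1}, so:

  H_0: rank C_0 − rank ∂_1 = 7 − 6 = 1, and the invariant factors of ∂_1 are all 1, so H_0 ≅ Z.
  H_1: rank ker ∂_1 − rank ∂_2 = (18 − 6) − 12 = 0, and ∂_2 has invariant factor 2 > 1, so H_1 ≅ Z/2Z.
  H_2: rank ker ∂_2 − rank ∂_3 = (12 − 12) − 0 = 0, and there is no ∂_3, so H_2 ≅ 0.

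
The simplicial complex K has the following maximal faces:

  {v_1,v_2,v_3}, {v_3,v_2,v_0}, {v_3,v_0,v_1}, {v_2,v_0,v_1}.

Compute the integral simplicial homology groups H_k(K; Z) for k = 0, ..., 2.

H_0 = Z,  H_1 = 0,  H_2 = Z.

We work with the vertex ordering v_0 < v_1 < v_2 < v_3. The simplices of K, each written with vertices in increasing order, are:

  0-simplices (4): [v_0], [v_1], [v_2], [v_3]
  1-simplices (6): [v_0,v_1], [v_0,v_2], [v_0,v_3], [v_1,v_2], [v_1,v_3], [v_2,v_3]
  2-simplices (4): [v_0,v_1,v_2], [v_0,v_1,v_3], [v_0,v_2,v_3], [v_1,v_2,v_3]

giving chain groups C_0 ≅ Z^4, C_1 ≅ Z^6, C_2 ≅ Z^4.

∂_1: C_1 → C_0 is given by ∂[p,q] = [q] − [p]. For instance
  ∂[v_1,v_3] = [v_3] − [v_1].
The 4×6 boundary matrix has rank 3 and Smith normal form diag(1,1,1).

∂_2: C_2 → C_1 sends each 2-simplex [p,q,r] to [q,r] − [p,r] + [p,q]. For instance
  ∂[v_0,v_1,v_3] = [v_1,v_3] − [v_0,v_3] + [v_0,v_1],
  ∂[v_0,v_1,v_2] = [v_1,v_2] − [v_0,v_2] + [v_0,v_1].
As a 6×4 matrix over Z this has rank 3, with invariant factors (1,1,1).

Computing H_k = (kernel of ∂_k) / (image of ∂_{k+1}):

  H_0: rank C_0 − rank ∂_1 = 4 − 3 = 1, and the invariant factors of ∂_1 are all 1, so H_0 = Z.
  H_1: rank ker ∂_1 − rank ∂_2 = (6 − 3) − 3 = 0, and the invariant factors of ∂_2 are all 1, so H_1 = 0.
  H_2: rank ker ∂_2 − rank ∂_3 = (4 − 3) − 0 = 1, and there is no ∂_3, so H_2 = Z.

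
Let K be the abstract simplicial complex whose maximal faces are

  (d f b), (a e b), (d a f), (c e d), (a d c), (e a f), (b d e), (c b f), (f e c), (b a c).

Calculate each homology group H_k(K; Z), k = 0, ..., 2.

H_0 = Z,  H_1 = Z/2,  H_2 = 0.

Order the vertices as a < b < c < d < e < f. Listing each simplex with vertices in this order, K has dimension 2 with simplices:

  0-simplices (6): a, b, c, d, e, f
  1-simplices (15): ab, ac, ad, ae, af, bc, bd, be, bf, cd, ce, cf, de, df, ef
  2-simplices (10): abc, abe, acd, adf, aef, bcf, bde, bdf, cde, cef

so the chain groups are C_0 ≅ Z^6, C_1 ≅ Z^15, C_2 ≅ Z^10.

∂_1: C_1 → C_0 maps an edge to its endpoints' difference, ∂[p,q] = q − p. For instance
  ∂ad = d − a.
As a 6×15 matrix over Z this has rank 5, with invariant factors (1,1,1,1,1).

The boundary map ∂_2: C_2 → C_1 acts by ∂[p,q,r] = [q,r] − [p,r] + [p,q]. For instance
  ∂adf = df − af + ad,
  ∂abc = bc − ac + ab.
The resulting 15×10 matrix has rank 10, and its Smith normal form has invariant factors (1,1,1,1,1,1,1,1,1,2).

From H_k ≅ ker(∂_k) / im(∂_{k+1}) we obtain:

  H_0: rank C_0 − rank ∂_1 = 6 − 5 = 1, and the invariant factors of ∂_1 are all 1, so H_0 ≅ Z.
  H_1: rank ker ∂_1 − rank ∂_2 = (15 − 5) − 10 = 0, and ∂_2 has invariant factor 2 > 1, so H_1 ≅ Z/2.
  H_2: rank ker ∂_2 − rank ∂_3 = (10 − 10) − 0 = 0, and there is no ∂_3, so H_2 ≅ 0.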